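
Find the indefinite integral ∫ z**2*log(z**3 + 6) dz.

z**3*log(z**3 + 6)/3 - z**3/3 + 2*log(z**3 + 6) + C

Let u = z**3 + 6, so du = (3*z**2) dz.
The integral becomes (1/3)·∫ log(u) du; integrate by parts with u′=log(u), dv′=du.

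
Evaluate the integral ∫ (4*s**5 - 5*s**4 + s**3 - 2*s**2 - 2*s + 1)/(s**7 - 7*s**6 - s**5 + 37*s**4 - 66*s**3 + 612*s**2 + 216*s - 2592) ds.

Factor the denominator: (s - 6)*(s - 4)*(s - 2)*(s + 2)*(s + 3)*(s**2 + 9).
Partial-fraction decomposition: -(2431*s - 6291)/(17550*(s**2 + 9)) - 283/(1134*(s + 3)) + 73/(832*(s + 2)) + 9/(416*(s - 2)) - 947/(1400*(s - 4)) + 24757/(25920*(s - 6)).
Integrate each term; A/(s−a) gives A·log|s−a|; the (Bs+D)/(s²+p²) term gives a log and an atan.

24757*log(s - 6)/25920 - 947*log(s - 4)/1400 + 9*log(s - 2)/416 + 73*log(s + 2)/832 - 283*log(s + 3)/1134 - 187*log(s**2 + 9)/2700 + 233*atan(s/3)/1950 + C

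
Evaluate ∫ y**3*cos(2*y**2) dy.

Let u = y², du = 2y dy; rewrite as (1/2)∫ u^1·cos(2u) du.
Now integrate by parts 1 time.

y**2*sin(2*y**2)/4 + cos(2*y**2)/8 + C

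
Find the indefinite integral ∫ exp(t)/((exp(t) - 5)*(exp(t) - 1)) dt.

log(exp(t) - 5)/4 - log(exp(t) - 1)/4 + C

Let u = e^t, du = e^t dt.
The integral becomes ∫ du/((u-5)(u-1)); decompose into partial fractions.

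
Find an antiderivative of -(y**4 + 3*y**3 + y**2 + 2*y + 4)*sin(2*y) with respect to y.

Use integration by parts with u = y**4 + 3*y**3 + y**2 + 2*y + 4, dv = -sin(2*y) dy, so v = cos(2*y)/2.
Apply parts 4 times (tabular method): alternate signs, differentiate u down to 0, integrate dv up.

y**4*cos(2*y)/2 - y**3*sin(2*y) + 3*y**3*cos(2*y)/2 - 9*y**2*sin(2*y)/4 - y**2*cos(2*y) + y*sin(2*y) - 5*y*cos(2*y)/4 + 5*sin(2*y)/8 + 5*cos(2*y)/2 + C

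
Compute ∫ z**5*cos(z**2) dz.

Let u = z², du = 2z dz; rewrite as (1/2)∫ u^2·cos(1u) du.
Now integrate by parts 2 times.

z**4*sin(z**2)/2 + z**2*cos(z**2) - sin(z**2) + C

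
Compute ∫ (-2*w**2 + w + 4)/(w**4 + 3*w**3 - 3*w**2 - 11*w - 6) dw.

Factor the denominator: (w - 2)*(w + 1)**2*(w + 3).
Partial-fraction decomposition: 17/(20*(w + 3)) - 29/(36*(w + 1)) - 1/(6*(w + 1)**2) - 2/(45*(w - 2)).
Integrate each term; A/(w−a) gives A·log|w−a|; A/(w−a)² gives −A/(w−a).

-2*log(w - 2)/45 - 29*log(w + 1)/36 + 17*log(w + 3)/20 + 1/(6*w + 6) + C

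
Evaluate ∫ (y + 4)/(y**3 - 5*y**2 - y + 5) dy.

3*log(y - 5)/8 - 5*log(y - 1)/8 + log(y + 1)/4 + C

Factor the denominator: (y - 5)*(y - 1)*(y + 1).
Partial-fraction decomposition: 1/(4*(y + 1)) - 5/(8*(y - 1)) + 3/(8*(y - 5)).
Integrate each term: A/(y−a) contributes A·log|y−a|.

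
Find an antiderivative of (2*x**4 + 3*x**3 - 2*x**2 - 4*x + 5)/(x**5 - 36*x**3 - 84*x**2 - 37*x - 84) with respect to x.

571*log(x - 7)/550 - 4*log(x + 3)/5 + 309*log(x + 4)/187 + 93*log(x**2 + 1)/1700 - 49*atan(x)/850 + C

Factor the denominator: (x - 7)*(x + 3)*(x + 4)*(x**2 + 1).
Partial-fraction decomposition: (93*x - 49)/(850*(x**2 + 1)) + 309/(187*(x + 4)) - 4/(5*(x + 3)) + 571/(550*(x - 7)).
Integrate each term; A/(x−a) gives A·log|x−a|; the (Bx+D)/(x²+p²) term gives a log and an atan.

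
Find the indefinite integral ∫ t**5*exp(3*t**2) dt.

(9*t**4 - 6*t**2 + 2)*exp(3*t**2)/54 + C

Let u = t², du = 2t dt; rewrite as (1/2)∫ u^2·exp(3u) du.
Now integrate by parts 2 times.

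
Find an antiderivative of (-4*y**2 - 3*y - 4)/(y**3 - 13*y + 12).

Factor the denominator: (y - 3)*(y - 1)*(y + 4).
Partial-fraction decomposition: -8/(5*(y + 4)) + 11/(10*(y - 1)) - 7/(2*(y - 3)).
Integrate each term: A/(y−a) contributes A·log|y−a|.

-7*log(y - 3)/2 + 11*log(y - 1)/10 - 8*log(y + 4)/5 + C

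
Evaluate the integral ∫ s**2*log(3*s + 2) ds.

Use integration by parts with u = log(3*s + 2), dv = s**2 ds.
Then du = 3/(3*s + 2) ds and v = s**3/3.

s**3*log(3*s + 2)/3 - s**3/9 + s**2/9 - 4*s/27 + 8*log(3*s + 2)/81 + C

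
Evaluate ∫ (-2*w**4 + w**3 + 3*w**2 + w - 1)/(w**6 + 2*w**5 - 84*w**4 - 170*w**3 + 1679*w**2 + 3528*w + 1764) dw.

Factor the denominator: (w - 7)*(w - 6)*(w + 1)**2*(w + 6)*(w + 7).
Partial-fraction decomposition: 2503/(3276*(w + 7)) - 2707/(3900*(w + 6)) + 2603/(705600*(w + 1)) - 1/(840*(w + 1)**2) + 2263/(7644*(w - 6)) - 2153/(5824*(w - 7)).
Integrate each term; A/(w−a) gives A·log|w−a|; A/(w−a)² gives −A/(w−a).

-2153*log(w - 7)/5824 + 2263*log(w - 6)/7644 + 2603*log(w + 1)/705600 - 2707*log(w + 6)/3900 + 2503*log(w + 7)/3276 + 1/(840*w + 840) + C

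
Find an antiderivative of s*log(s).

Use integration by parts with u = log(s), dv = s ds.
Then du = 1/s ds and v = s**2/2.

s**2*log(s)/2 - s**2/4 + C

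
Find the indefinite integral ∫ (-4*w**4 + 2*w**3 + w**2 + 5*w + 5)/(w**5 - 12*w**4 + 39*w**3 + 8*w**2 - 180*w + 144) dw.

-4681*log(w - 6)/240 + 95*log(w - 4)/4 - 241*log(w - 3)/30 - log(w - 1)/10 - 9*log(w + 2)/80 + C

Factor the denominator: (w - 6)*(w - 4)*(w - 3)*(w - 1)*(w + 2).
Partial-fraction decomposition: -9/(80*(w + 2)) - 1/(10*(w - 1)) - 241/(30*(w - 3)) + 95/(4*(w - 4)) - 4681/(240*(w - 6)).
Integrate each term: A/(w−a) contributes A·log|w−a|.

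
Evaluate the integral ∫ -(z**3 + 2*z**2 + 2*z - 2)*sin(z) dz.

Use integration by parts with u = z**3 + 2*z**2 + 2*z - 2, dv = -sin(z) dz, so v = cos(z).
Apply parts 3 times (tabular method): alternate signs, differentiate u down to 0, integrate dv up.

z**3*cos(z) - 3*z**2*sin(z) + 2*z**2*cos(z) - 4*z*sin(z) - 4*z*cos(z) + 4*sin(z) - 6*cos(z) + C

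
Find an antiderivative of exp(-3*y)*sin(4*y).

Let I denote the integral. Integrate by parts with u = sin(4*y), dv = exp(-3*y) dy, so v = -exp(-3*y)/3: I = -exp(-3*y)*sin(4*y)/3 + (4/3)·∫ exp(-3*y)*cos(4*y) dy.
Apply parts again with u = cos(4*y), dv = exp(-3*y) dy: ∫ exp(-3*y)*cos(4*y) dy = -exp(-3*y)*cos(4*y)/3 − (4/3)·I. Substituting back brings back I: I = -exp(-3*y)*sin(4*y)/3 - 4*exp(-3*y)*cos(4*y)/9 − (16/9)·I.
Solving for I: (1 + 16/9)·I equals the remaining terms, so I = (9/25)·(-exp(-3*y)*sin(4*y)/3 - 4*exp(-3*y)*cos(4*y)/9).

-3*exp(-3*y)*sin(4*y)/25 - 4*exp(-3*y)*cos(4*y)/25 + C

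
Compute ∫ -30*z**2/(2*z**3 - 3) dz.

Let u = 2*z**3 - 3, so du = (6*z**2) dz.
Rewriting, the integral becomes -5·∫ 1/u du = -5·log(u).
Substituting back, u = 2*z**3 - 3.

-5*log(2*z**3 - 3) + C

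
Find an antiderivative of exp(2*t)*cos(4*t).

Let I denote the integral. Integrate by parts with u = cos(4*t), dv = exp(2*t) dt, so v = exp(2*t)/2: I = exp(2*t)*cos(4*t)/2 + 2·∫ exp(2*t)*sin(4*t) dt.
Apply parts again with u = sin(4*t), dv = exp(2*t) dt: ∫ exp(2*t)*sin(4*t) dt = exp(2*t)*sin(4*t)/2 − 2·I. Substituting back brings back I: I = exp(2*t)*sin(4*t) + exp(2*t)*cos(4*t)/2 − 4·I.
Solving for I: (1 + 4)·I equals the remaining terms, so I = (1/5)·(exp(2*t)*sin(4*t) + exp(2*t)*cos(4*t)/2).

exp(2*t)*sin(4*t)/5 + exp(2*t)*cos(4*t)/10 + C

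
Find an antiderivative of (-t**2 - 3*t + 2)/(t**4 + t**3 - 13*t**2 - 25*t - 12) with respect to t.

-26*log(t - 4)/175 + 11*log(t + 1)/50 - log(t + 3)/14 + 2/(5*t + 5) + C

Factor the denominator: (t - 4)*(t + 1)**2*(t + 3).
Partial-fraction decomposition: -1/(14*(t + 3)) + 11/(50*(t + 1)) - 2/(5*(t + 1)**2) - 26/(175*(t - 4)).
Integrate each term; A/(t−a) gives A·log|t−a|; A/(t−a)² gives −A/(t−a).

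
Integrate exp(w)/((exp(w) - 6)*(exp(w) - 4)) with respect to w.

Let u = e^w, du = e^w dw.
The integral becomes ∫ du/((u-4)(u-6)); decompose into partial fractions.

log(exp(w) - 6)/2 - log(exp(w) - 4)/2 + C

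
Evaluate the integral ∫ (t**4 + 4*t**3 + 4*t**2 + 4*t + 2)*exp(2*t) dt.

(2*t**4 + 4*t**3 + 2*t**2 + 6*t + 1)*exp(2*t)/4 + C

Use integration by parts with u = t**4 + 4*t**3 + 4*t**2 + 4*t + 2, dv = exp(2*t) dt, so v = exp(2*t)/2.
Apply parts 4 times (tabular method): alternate signs, differentiate u down to 0, integrate dv up.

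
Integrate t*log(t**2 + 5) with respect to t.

Let u = t**2 + 5, so du = (2*t) dt.
The integral becomes (1/2)·∫ log(u) du; integrate by parts with u′=log(u), dv′=du.

t**2*log(t**2 + 5)/2 - t**2/2 + 5*log(t**2 + 5)/2 + C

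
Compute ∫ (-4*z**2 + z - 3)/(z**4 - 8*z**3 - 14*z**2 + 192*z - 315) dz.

Factor the denominator: (z - 7)*(z - 3)**2*(z + 5).
Partial-fraction decomposition: 9/(64*(z + 5)) + 55/(64*(z - 3)) + 9/(8*(z - 3)**2) - 1/(z - 7).
Integrate each term; A/(z−a) gives A·log|z−a|; A/(z−a)² gives −A/(z−a).

-log(z - 7) + 55*log(z - 3)/64 + 9*log(z + 5)/64 - 9/(8*z - 24) + C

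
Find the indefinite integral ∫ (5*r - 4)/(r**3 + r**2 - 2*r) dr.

Factor the denominator: r*(r - 1)*(r + 2).
Partial-fraction decomposition: -7/(3*(r + 2)) + 1/(3*(r - 1)) + 2/r.
Integrate each term: A/(r−a) contributes A·log|r−a|.

2*log(r) + log(r - 1)/3 - 7*log(r + 2)/3 + C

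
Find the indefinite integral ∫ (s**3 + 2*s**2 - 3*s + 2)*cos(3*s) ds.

Use integration by parts with u = s**3 + 2*s**2 - 3*s + 2, dv = cos(3*s) ds, so v = sin(3*s)/3.
Apply parts 3 times (tabular method): alternate signs, differentiate u down to 0, integrate dv up.

s**3*sin(3*s)/3 + 2*s**2*sin(3*s)/3 + s**2*cos(3*s)/3 - 11*s*sin(3*s)/9 + 4*s*cos(3*s)/9 + 14*sin(3*s)/27 - 11*cos(3*s)/27 + C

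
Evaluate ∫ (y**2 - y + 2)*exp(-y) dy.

(-y**2 - y - 3)*exp(-y) + C

Use integration by parts with u = y**2 - y + 2, dv = exp(-y) dy, so v = -exp(-y).
Apply parts 2 times (tabular method): alternate signs, differentiate u down to 0, integrate dv up.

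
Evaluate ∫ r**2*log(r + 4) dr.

Use integration by parts with u = log(r + 4), dv = r**2 dr.
Then du = 1/(r + 4) dr and v = r**3/3.

r**3*log(r + 4)/3 - r**3/9 + 2*r**2/3 - 16*r/3 + 64*log(r + 4)/3 + C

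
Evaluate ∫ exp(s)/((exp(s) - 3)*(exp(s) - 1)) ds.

Let u = e^s, du = e^s ds.
The integral becomes ∫ du/((u-3)(u-1)); decompose into partial fractions.

log(exp(s) - 3)/2 - log(exp(s) - 1)/2 + C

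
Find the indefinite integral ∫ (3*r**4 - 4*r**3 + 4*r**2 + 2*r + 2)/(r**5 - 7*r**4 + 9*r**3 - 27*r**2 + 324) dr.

1591*log(r - 6)/540 - 179*log(r - 3)/270 + 47*log(r + 2)/260 + 209*log(r**2 + 9)/780 + 1957*atan(r/3)/3510 + C

Factor the denominator: (r - 6)*(r - 3)*(r + 2)*(r**2 + 9).
Partial-fraction decomposition: 19*(33*r + 103)/(1170*(r**2 + 9)) + 47/(260*(r + 2)) - 179/(270*(r - 3)) + 1591/(540*(r - 6)).
Integrate each term; A/(r−a) gives A·log|r−a|; the (Br+D)/(r²+p²) term gives a log and an atan.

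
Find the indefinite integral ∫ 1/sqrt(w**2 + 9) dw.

Substitute w = 3·tan(θ), so dw = 3·sec(θ)^2 dθ and the radical becomes sqrt(w**2 + 9) = 3·sec(θ) by the Pythagorean identity.
Integrate the resulting trig expression in θ, then back-substitute tan(θ) = w/3, sec(θ) = sqrt(w**2 + 9)/3 (absorbing any constant into C).

log(w + sqrt(w**2 + 9)) + C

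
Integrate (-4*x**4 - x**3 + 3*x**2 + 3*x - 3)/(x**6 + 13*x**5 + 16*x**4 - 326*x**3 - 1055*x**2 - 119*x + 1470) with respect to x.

-141*log(x - 5)/1792 + log(x - 1)/1536 - 53*log(x + 2)/525 + 141*log(x + 3)/256 - 4759*log(x + 7)/12800 + 1523/(320*x + 2240) + C

Factor the denominator: (x - 5)*(x - 1)*(x + 2)*(x + 3)*(x + 7)**2.
Partial-fraction decomposition: -4759/(12800*(x + 7)) - 1523/(320*(x + 7)**2) + 141/(256*(x + 3)) - 53/(525*(x + 2)) + 1/(1536*(x - 1)) - 141/(1792*(x - 5)).
Integrate each term; A/(x−a) gives A·log|x−a|; A/(x−a)² gives −A/(x−a).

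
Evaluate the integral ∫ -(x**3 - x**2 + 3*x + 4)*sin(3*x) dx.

Use integration by parts with u = x**3 - x**2 + 3*x + 4, dv = -sin(3*x) dx, so v = cos(3*x)/3.
Apply parts 3 times (tabular method): alternate signs, differentiate u down to 0, integrate dv up.

x**3*cos(3*x)/3 - x**2*sin(3*x)/3 - x**2*cos(3*x)/3 + 2*x*sin(3*x)/9 + 7*x*cos(3*x)/9 - 7*sin(3*x)/27 + 38*cos(3*x)/27 + C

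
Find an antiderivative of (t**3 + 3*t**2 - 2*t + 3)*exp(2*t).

Use integration by parts with u = t**3 + 3*t**2 - 2*t + 3, dv = exp(2*t) dt, so v = exp(2*t)/2.
Apply parts 3 times (tabular method): alternate signs, differentiate u down to 0, integrate dv up.

(4*t**3 + 6*t**2 - 14*t + 19)*exp(2*t)/8 + C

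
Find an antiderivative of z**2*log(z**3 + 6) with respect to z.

Let u = z**3 + 6, so du = (3*z**2) dz.
The integral becomes (1/3)·∫ log(u) du; integrate by parts with u′=log(u), dv′=du.

z**3*log(z**3 + 6)/3 - z**3/3 + 2*log(z**3 + 6) + C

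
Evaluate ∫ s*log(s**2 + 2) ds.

s**2*log(s**2 + 2)/2 - s**2/2 + log(s**2 + 2) + C

Let u = s**2 + 2, so du = (2*s) ds.
The integral becomes (1/2)·∫ log(u) du; integrate by parts with u′=log(u), dv′=du.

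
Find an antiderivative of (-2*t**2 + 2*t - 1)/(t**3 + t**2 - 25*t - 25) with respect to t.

Factor the denominator: (t - 5)*(t + 1)*(t + 5).
Partial-fraction decomposition: -61/(40*(t + 5)) + 5/(24*(t + 1)) - 41/(60*(t - 5)).
Integrate each term: A/(t−a) contributes A·log|t−a|.

-41*log(t - 5)/60 + 5*log(t + 1)/24 - 61*log(t + 5)/40 + C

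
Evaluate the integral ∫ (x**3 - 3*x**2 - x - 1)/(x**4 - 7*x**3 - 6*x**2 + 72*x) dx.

Factor the denominator: x*(x - 6)*(x - 4)*(x + 3).
Partial-fraction decomposition: 52/(189*(x + 3)) - 11/(56*(x - 4)) + 101/(108*(x - 6)) - 1/(72*x).
Integrate each term: A/(x−a) contributes A·log|x−a|.

-log(x)/72 + 101*log(x - 6)/108 - 11*log(x - 4)/56 + 52*log(x + 3)/189 + C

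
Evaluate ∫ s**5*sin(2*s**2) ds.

Let u = s², du = 2s ds; rewrite as (1/2)∫ u^2·sin(2u) du.
Now integrate by parts 2 times.

-s**4*cos(2*s**2)/4 + s**2*sin(2*s**2)/4 + cos(2*s**2)/8 + C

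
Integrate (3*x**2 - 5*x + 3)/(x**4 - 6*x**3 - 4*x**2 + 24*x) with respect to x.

log(x)/8 + 27*log(x - 6)/64 - 5*log(x - 2)/32 - 25*log(x + 2)/64 + C

Factor the denominator: x*(x - 6)*(x - 2)*(x + 2).
Partial-fraction decomposition: -25/(64*(x + 2)) - 5/(32*(x - 2)) + 27/(64*(x - 6)) + 1/(8*x).
Integrate each term: A/(x−a) contributes A·log|x−a|.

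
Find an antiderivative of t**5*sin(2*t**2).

-t**4*cos(2*t**2)/4 + t**2*sin(2*t**2)/4 + cos(2*t**2)/8 + C

Let u = t², du = 2t dt; rewrite as (1/2)∫ u^2·sin(2u) du.
Now integrate by parts 2 times.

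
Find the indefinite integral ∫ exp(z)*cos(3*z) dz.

Let I denote the integral. Integrate by parts with u = cos(3*z), dv = exp(z) dz, so v = exp(z): I = exp(z)*cos(3*z) + 3·∫ exp(z)*sin(3*z) dz.
Apply parts again with u = sin(3*z), dv = exp(z) dz: ∫ exp(z)*sin(3*z) dz = exp(z)*sin(3*z) − 3·I. Substituting back brings back I: I = 3*exp(z)*sin(3*z) + exp(z)*cos(3*z) − 9·I.
Solving for I: (1 + 9)·I equals the remaining terms, so I = (1/10)·(3*exp(z)*sin(3*z) + exp(z)*cos(3*z)).

3*exp(z)*sin(3*z)/10 + exp(z)*cos(3*z)/10 + C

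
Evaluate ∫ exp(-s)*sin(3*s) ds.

-exp(-s)*sin(3*s)/10 - 3*exp(-s)*cos(3*s)/10 + C

Let I denote the integral. Integrate by parts with u = sin(3*s), dv = exp(-s) ds, so v = -exp(-s): I = -exp(-s)*sin(3*s) + 3·∫ exp(-s)*cos(3*s) ds.
Apply parts again with u = cos(3*s), dv = exp(-s) ds: ∫ exp(-s)*cos(3*s) ds = -exp(-s)*cos(3*s) − 3·I. Substituting back brings back I: I = -exp(-s)*sin(3*s) - 3*exp(-s)*cos(3*s) − 9·I.
Solving for I: (1 + 9)·I equals the remaining terms, so I = (1/10)·(-exp(-s)*sin(3*s) - 3*exp(-s)*cos(3*s)).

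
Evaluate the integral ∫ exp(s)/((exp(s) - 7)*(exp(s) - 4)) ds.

log(exp(s) - 7)/3 - log(exp(s) - 4)/3 + C

Let u = e^s, du = e^s ds.
The integral becomes ∫ du/((u-4)(u-7)); decompose into partial fractions.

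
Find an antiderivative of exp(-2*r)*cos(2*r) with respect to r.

exp(-2*r)*sin(2*r)/4 - exp(-2*r)*cos(2*r)/4 + C

Let I denote the integral. Integrate by parts with u = cos(2*r), dv = exp(-2*r) dr, so v = -exp(-2*r)/2: I = -exp(-2*r)*cos(2*r)/2 − ∫ exp(-2*r)*sin(2*r) dr.
Apply parts again with u = sin(2*r), dv = exp(-2*r) dr: ∫ exp(-2*r)*sin(2*r) dr = -exp(-2*r)*sin(2*r)/2 + I. Substituting back brings back I: I = exp(-2*r)*sin(2*r)/2 - exp(-2*r)*cos(2*r)/2 − I.
Solving for I: (1 + 1)·I equals the remaining terms, so I = (1/2)·(exp(-2*r)*sin(2*r)/2 - exp(-2*r)*cos(2*r)/2).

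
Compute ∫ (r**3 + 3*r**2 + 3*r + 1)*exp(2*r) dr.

Use integration by parts with u = r**3 + 3*r**2 + 3*r + 1, dv = exp(2*r) dr, so v = exp(2*r)/2.
Apply parts 3 times (tabular method): alternate signs, differentiate u down to 0, integrate dv up.

(4*r**3 + 6*r**2 + 6*r + 1)*exp(2*r)/8 + C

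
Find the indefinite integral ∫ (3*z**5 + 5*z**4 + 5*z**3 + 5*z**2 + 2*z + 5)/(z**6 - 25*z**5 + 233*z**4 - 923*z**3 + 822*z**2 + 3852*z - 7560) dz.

64405*log(z - 7)/72 - 242753*log(z - 6)/576 - 1895*log(z - 5)/4 + 265*log(z - 3)/72 + log(z + 2)/576 + 31085/(24*z - 144) + C

Factor the denominator: (z - 7)*(z - 6)**2*(z - 5)*(z - 3)*(z + 2).
Partial-fraction decomposition: 1/(576*(z + 2)) + 265/(72*(z - 3)) - 1895/(4*(z - 5)) - 242753/(576*(z - 6)) - 31085/(24*(z - 6)**2) + 64405/(72*(z - 7)).
Integrate each term; A/(z−a) gives A·log|z−a|; A/(z−a)² gives −A/(z−a).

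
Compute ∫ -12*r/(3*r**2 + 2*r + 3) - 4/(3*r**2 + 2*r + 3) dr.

Let u = 3*r**2 + 2*r + 3, so du = (6*r + 2) dr.
Rewriting, the integral becomes -2·∫ 1/u du = -2·log(u).
Substituting back, u = 3*r**2 + 2*r + 3.

-2*log(3*r**2 + 2*r + 3) + C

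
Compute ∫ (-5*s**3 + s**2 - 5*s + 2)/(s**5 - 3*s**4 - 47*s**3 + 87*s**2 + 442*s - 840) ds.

-1699*log(s - 7)/2640 + 139*log(s - 3)/224 - 22*log(s - 2)/105 - 179*log(s + 4)/231 + 677*log(s + 5)/672 + C

Factor the denominator: (s - 7)*(s - 3)*(s - 2)*(s + 4)*(s + 5).
Partial-fraction decomposition: 677/(672*(s + 5)) - 179/(231*(s + 4)) - 22/(105*(s - 2)) + 139/(224*(s - 3)) - 1699/(2640*(s - 7)).
Integrate each term: A/(s−a) contributes A·log|s−a|.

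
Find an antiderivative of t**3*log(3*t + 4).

t**4*log(3*t + 4)/4 - t**4/16 + t**3/9 - 2*t**2/9 + 16*t/27 - 64*log(3*t + 4)/81 + C

Use integration by parts with u = log(3*t + 4), dv = t**3 dt.
Then du = 3/(3*t + 4) dt and v = t**4/4.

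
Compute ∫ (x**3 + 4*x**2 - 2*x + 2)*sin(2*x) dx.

Use integration by parts with u = x**3 + 4*x**2 - 2*x + 2, dv = sin(2*x) dx, so v = -cos(2*x)/2.
Apply parts 3 times (tabular method): alternate signs, differentiate u down to 0, integrate dv up.

-x**3*cos(2*x)/2 + 3*x**2*sin(2*x)/4 - 2*x**2*cos(2*x) + 2*x*sin(2*x) + 7*x*cos(2*x)/4 - 7*sin(2*x)/8 + C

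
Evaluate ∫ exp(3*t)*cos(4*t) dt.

4*exp(3*t)*sin(4*t)/25 + 3*exp(3*t)*cos(4*t)/25 + C

Let I denote the integral. Integrate by parts with u = cos(4*t), dv = exp(3*t) dt, so v = exp(3*t)/3: I = exp(3*t)*cos(4*t)/3 + (4/3)·∫ exp(3*t)*sin(4*t) dt.
Apply parts again with u = sin(4*t), dv = exp(3*t) dt: ∫ exp(3*t)*sin(4*t) dt = exp(3*t)*sin(4*t)/3 − (4/3)·I. Substituting back brings back I: I = 4*exp(3*t)*sin(4*t)/9 + exp(3*t)*cos(4*t)/3 − (16/9)·I.
Solving for I: (1 + 16/9)·I equals the remaining terms, so I = (9/25)·(4*exp(3*t)*sin(4*t)/9 + exp(3*t)*cos(4*t)/3).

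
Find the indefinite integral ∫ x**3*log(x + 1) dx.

Use integration by parts with u = log(x + 1), dv = x**3 dx.
Then du = 1/(x + 1) dx and v = x**4/4.

x**4*log(x + 1)/4 - x**4/16 + x**3/12 - x**2/8 + x/4 - log(x + 1)/4 + C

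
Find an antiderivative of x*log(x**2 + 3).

x**2*log(x**2 + 3)/2 - x**2/2 + 3*log(x**2 + 3)/2 + C

Let u = x**2 + 3, so du = (2*x) dx.
The integral becomes (1/2)·∫ log(u) du; integrate by parts with u′=log(u), dv′=du.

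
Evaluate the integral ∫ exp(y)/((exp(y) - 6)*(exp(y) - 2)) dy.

Let u = e^y, du = e^y dy.
The integral becomes ∫ du/((u-2)(u-6)); decompose into partial fractions.

log(exp(y) - 6)/4 - log(exp(y) - 2)/4 + C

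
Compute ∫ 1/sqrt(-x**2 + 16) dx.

asin(x/4) + C

Substitute x = 4·sin(θ), so dx = 4·cos(θ) dθ and the radical becomes sqrt(-x**2 + 16) = 4·cos(θ) by the Pythagorean identity.
Integrate the resulting trig expression in θ, then back-substitute θ = asin(x/4), sin(θ) = x/4, cos(θ) = sqrt(-x**2 + 16)/4 (absorbing any constant into C).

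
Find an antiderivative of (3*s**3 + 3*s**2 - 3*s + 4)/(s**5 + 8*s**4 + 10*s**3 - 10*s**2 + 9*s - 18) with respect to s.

log(s - 1)/8 + 41*log(s + 3)/120 - 2*log(s + 6)/3 + log(s**2 + 1)/10 - atan(s)/10 + C

Factor the denominator: (s - 1)*(s + 3)*(s + 6)*(s**2 + 1).
Partial-fraction decomposition: (2*s - 1)/(10*(s**2 + 1)) - 2/(3*(s + 6)) + 41/(120*(s + 3)) + 1/(8*(s - 1)).
Integrate each term; A/(s−a) gives A·log|s−a|; the (Bs+D)/(s²+p²) term gives a log and an atan.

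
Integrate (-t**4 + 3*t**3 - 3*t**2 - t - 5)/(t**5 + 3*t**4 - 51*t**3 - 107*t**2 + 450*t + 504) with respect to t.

-59*log(t - 6)/210 + log(t - 3)/24 - 11*log(t + 1)/504 + 71*log(t + 4)/90 - 55*log(t + 7)/36 + C

Factor the denominator: (t - 6)*(t - 3)*(t + 1)*(t + 4)*(t + 7).
Partial-fraction decomposition: -55/(36*(t + 7)) + 71/(90*(t + 4)) - 11/(504*(t + 1)) + 1/(24*(t - 3)) - 59/(210*(t - 6)).
Integrate each term: A/(t−a) contributes A·log|t−a|.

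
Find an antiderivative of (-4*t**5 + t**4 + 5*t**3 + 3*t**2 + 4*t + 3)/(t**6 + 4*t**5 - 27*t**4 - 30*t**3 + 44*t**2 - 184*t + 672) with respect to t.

Factor the denominator: (t - 4)*(t - 2)*(t + 3)*(t + 7)*(t**2 + 4).
Partial-fraction decomposition: -(931*t - 846)/(4240*(t**2 + 4)) - 17009/(5247*(t + 7)) + 18/(35*(t + 3)) + 49/(720*(t - 2)) - 3453/(3080*(t - 4)).
Integrate each term; A/(t−a) gives A·log|t−a|; the (Bt+D)/(t²+p²) term gives a log and an atan.

-3453*log(t - 4)/3080 + 49*log(t - 2)/720 + 18*log(t + 3)/35 - 17009*log(t + 7)/5247 - 931*log(t**2 + 4)/8480 + 423*atan(t/2)/4240 + C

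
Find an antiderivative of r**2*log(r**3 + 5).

r**3*log(r**3 + 5)/3 - r**3/3 + 5*log(r**3 + 5)/3 + C

Let u = r**3 + 5, so du = (3*r**2) dr.
The integral becomes (1/3)·∫ log(u) du; integrate by parts with u′=log(u), dv′=du.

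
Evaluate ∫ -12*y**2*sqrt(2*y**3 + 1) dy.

Let u = 2*y**3 + 1, so du = (6*y**2) dy.
Rewriting, the integral becomes -2·∫ √u du = -2·(2/3)u^(3/2).
Substituting back, u = 2*y**3 + 1.

-4*(2*y**3 + 1)**(3/2)/3 + C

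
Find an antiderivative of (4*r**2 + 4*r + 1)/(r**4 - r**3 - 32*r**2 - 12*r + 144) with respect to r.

169*log(r - 6)/360 - 5*log(r - 2)/24 + 5*log(r + 3)/9 - 49*log(r + 4)/60 + C

Factor the denominator: (r - 6)*(r - 2)*(r + 3)*(r + 4).
Partial-fraction decomposition: -49/(60*(r + 4)) + 5/(9*(r + 3)) - 5/(24*(r - 2)) + 169/(360*(r - 6)).
Integrate each term: A/(r−a) contributes A·log|r−a|.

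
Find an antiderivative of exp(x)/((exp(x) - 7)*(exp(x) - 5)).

log(exp(x) - 7)/2 - log(exp(x) - 5)/2 + C

Let u = e^x, du = e^x dx.
The integral becomes ∫ du/((u-7)(u-5)); decompose into partial fractions.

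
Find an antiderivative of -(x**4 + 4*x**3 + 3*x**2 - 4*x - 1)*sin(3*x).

Use integration by parts with u = x**4 + 4*x**3 + 3*x**2 - 4*x - 1, dv = -sin(3*x) dx, so v = cos(3*x)/3.
Apply parts 4 times (tabular method): alternate signs, differentiate u down to 0, integrate dv up.

x**4*cos(3*x)/3 - 4*x**3*sin(3*x)/9 + 4*x**3*cos(3*x)/3 - 4*x**2*sin(3*x)/3 + 5*x**2*cos(3*x)/9 - 10*x*sin(3*x)/27 - 20*x*cos(3*x)/9 + 20*sin(3*x)/27 - 37*cos(3*x)/81 + C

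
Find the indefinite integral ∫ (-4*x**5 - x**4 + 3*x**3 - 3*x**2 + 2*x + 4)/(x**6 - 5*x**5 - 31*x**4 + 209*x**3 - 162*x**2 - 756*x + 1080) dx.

-12811*log(x - 5)/924 + 77473*log(x - 3)/8100 + 31*log(x - 2)/24 + 19*log(x + 2)/700 - 7261*log(x + 6)/7128 - 989/(90*x - 270) + C

Factor the denominator: (x - 5)*(x - 3)**2*(x - 2)*(x + 2)*(x + 6).
Partial-fraction decomposition: -7261/(7128*(x + 6)) + 19/(700*(x + 2)) + 31/(24*(x - 2)) + 77473/(8100*(x - 3)) + 989/(90*(x - 3)**2) - 12811/(924*(x - 5)).
Integrate each term; A/(x−a) gives A·log|x−a|; A/(x−a)² gives −A/(x−a).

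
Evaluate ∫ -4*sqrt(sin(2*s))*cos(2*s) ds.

-4*sin(2*s)**(3/2)/3 + C

Let u = sin(2*s), so du = (2*cos(2*s)) ds.
Rewriting, the integral becomes -2·∫ √u du = -2·(2/3)u^(3/2).
Substituting back, u = sin(2*s).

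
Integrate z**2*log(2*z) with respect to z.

Use integration by parts with u = log(2*z), dv = z**2 dz.
Then du = 1/z dz and v = z**3/3.

z**3*(log(z) + log(2))/3 - z**3/9 + C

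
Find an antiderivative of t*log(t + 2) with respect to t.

t**2*log(t + 2)/2 - t**2/4 + t - 2*log(t + 2) + C

Use integration by parts with u = log(t + 2), dv = t dt.
Then du = 1/(t + 2) dt and v = t**2/2.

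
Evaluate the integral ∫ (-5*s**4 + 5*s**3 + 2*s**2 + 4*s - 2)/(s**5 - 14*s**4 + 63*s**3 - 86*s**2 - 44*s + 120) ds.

-379*log(s - 6)/8 + 1216*log(s - 5)/27 - 21*log(s - 2)/8 - log(s + 1)/27 + 13/(18*s - 36) + C

Factor the denominator: (s - 6)*(s - 5)*(s - 2)**2*(s + 1).
Partial-fraction decomposition: -1/(27*(s + 1)) - 21/(8*(s - 2)) - 13/(18*(s - 2)**2) + 1216/(27*(s - 5)) - 379/(8*(s - 6)).
Integrate each term; A/(s−a) gives A·log|s−a|; A/(s−a)² gives −A/(s−a).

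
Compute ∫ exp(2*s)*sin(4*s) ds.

exp(2*s)*sin(4*s)/10 - exp(2*s)*cos(4*s)/5 + C

Let I denote the integral. Integrate by parts with u = sin(4*s), dv = exp(2*s) ds, so v = exp(2*s)/2: I = exp(2*s)*sin(4*s)/2 − 2·∫ exp(2*s)*cos(4*s) ds.
Apply parts again with u = cos(4*s), dv = exp(2*s) ds: ∫ exp(2*s)*cos(4*s) ds = exp(2*s)*cos(4*s)/2 + 2·I. Substituting back brings back I: I = exp(2*s)*sin(4*s)/2 - exp(2*s)*cos(4*s) − 4·I.
Solving for I: (1 + 4)·I equals the remaining terms, so I = (1/5)·(exp(2*s)*sin(4*s)/2 - exp(2*s)*cos(4*s)).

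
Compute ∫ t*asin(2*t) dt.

Use integration by parts with u = arcsin(2*t), dv = t dt.
Then du = 2/sqrt(-4*t**2 + 1) dt.

t**2*asin(2*t)/2 + t*sqrt(-4*t**2 + 1)/8 - asin(2*t)/16 + C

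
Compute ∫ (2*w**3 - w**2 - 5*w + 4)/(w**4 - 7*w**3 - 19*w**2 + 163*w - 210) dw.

101*log(w - 7)/40 - 17*log(w - 3)/16 + 6*log(w - 2)/35 + 41*log(w + 5)/112 + C

Factor the denominator: (w - 7)*(w - 3)*(w - 2)*(w + 5).
Partial-fraction decomposition: 41/(112*(w + 5)) + 6/(35*(w - 2)) - 17/(16*(w - 3)) + 101/(40*(w - 7)).
Integrate each term: A/(w−a) contributes A·log|w−a|.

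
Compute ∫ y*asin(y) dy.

Use integration by parts with u = arcsin(y), dv = y dy.
Then du = 1/sqrt(-y**2 + 1) dy.

y**2*asin(y)/2 + y*sqrt(-y**2 + 1)/4 - asin(y)/4 + C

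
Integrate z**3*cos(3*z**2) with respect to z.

z**2*sin(3*z**2)/6 + cos(3*z**2)/18 + C

Let u = z², du = 2z dz; rewrite as (1/2)∫ u^1·cos(3u) du.
Now integrate by parts 1 time.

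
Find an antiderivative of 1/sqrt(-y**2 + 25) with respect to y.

Substitute y = 5·sin(θ), so dy = 5·cos(θ) dθ and the radical becomes sqrt(-y**2 + 25) = 5·cos(θ) by the Pythagorean identity.
Integrate the resulting trig expression in θ, then back-substitute θ = asin(y/5), sin(θ) = y/5, cos(θ) = sqrt(-y**2 + 25)/5 (absorbing any constant into C).

asin(y/5) + C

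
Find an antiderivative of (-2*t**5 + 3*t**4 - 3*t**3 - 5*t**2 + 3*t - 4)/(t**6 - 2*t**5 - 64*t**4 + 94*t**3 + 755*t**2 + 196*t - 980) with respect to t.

-6917*log(t - 7)/3402 + 152*log(t - 5)/147 - log(t - 1)/216 + 71803*log(t + 2)/297675 - 5197*log(t + 7)/4200 + 106/(945*t + 1890) + C

Factor the denominator: (t - 7)*(t - 5)*(t - 1)*(t + 2)**2*(t + 7).
Partial-fraction decomposition: -5197/(4200*(t + 7)) + 71803/(297675*(t + 2)) - 106/(945*(t + 2)**2) - 1/(216*(t - 1)) + 152/(147*(t - 5)) - 6917/(3402*(t - 7)).
Integrate each term; A/(t−a) gives A·log|t−a|; A/(t−a)² gives −A/(t−a).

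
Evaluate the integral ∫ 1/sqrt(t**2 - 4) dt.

Substitute t = 2·sec(θ), so dt = 2·sec(θ)*tan(θ) dθ and the radical becomes sqrt(t**2 - 4) = 2·tan(θ) by the Pythagorean identity.
Integrate the resulting trig expression in θ, then back-substitute sec(θ) = t/2, tan(θ) = sqrt(t**2 - 4)/2 (absorbing any constant into C).

log(t + sqrt(t**2 - 4)) + C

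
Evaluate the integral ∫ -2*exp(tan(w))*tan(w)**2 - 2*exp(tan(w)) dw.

-2*exp(tan(w)) + C

Let u = tan(w), so du = (tan(w)**2 + 1) dw.
Rewriting, the integral becomes -2·∫ e^u du = -2·e^u.
Substituting back, u = tan(w).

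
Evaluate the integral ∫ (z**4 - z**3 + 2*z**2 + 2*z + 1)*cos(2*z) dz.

Use integration by parts with u = z**4 - z**3 + 2*z**2 + 2*z + 1, dv = cos(2*z) dz, so v = sin(2*z)/2.
Apply parts 4 times (tabular method): alternate signs, differentiate u down to 0, integrate dv up.

z**4*sin(2*z)/2 - z**3*sin(2*z)/2 + z**3*cos(2*z) - z**2*sin(2*z)/2 - 3*z**2*cos(2*z)/4 + 7*z*sin(2*z)/4 - z*cos(2*z)/2 + 3*sin(2*z)/4 + 7*cos(2*z)/8 + C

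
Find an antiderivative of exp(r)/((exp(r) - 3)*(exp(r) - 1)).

Let u = e^r, du = e^r dr.
The integral becomes ∫ du/((u-1)(u-3)); decompose into partial fractions.

log(exp(r) - 3)/2 - log(exp(r) - 1)/2 + C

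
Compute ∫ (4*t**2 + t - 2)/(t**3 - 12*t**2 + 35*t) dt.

-2*log(t)/35 + 201*log(t - 7)/14 - 103*log(t - 5)/10 + C

Factor the denominator: t*(t - 7)*(t - 5).
Partial-fraction decomposition: -103/(10*(t - 5)) + 201/(14*(t - 7)) - 2/(35*t).
Integrate each term: A/(t−a) contributes A·log|t−a|.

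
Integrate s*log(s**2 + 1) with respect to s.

s**2*log(s**2 + 1)/2 - s**2/2 + log(s**2 + 1)/2 + C

Let u = s**2 + 1, so du = (2*s) ds.
The integral becomes (1/2)·∫ log(u) du; integrate by parts with u′=log(u), dv′=du.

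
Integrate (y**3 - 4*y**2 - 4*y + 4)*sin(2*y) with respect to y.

-y**3*cos(2*y)/2 + 3*y**2*sin(2*y)/4 + 2*y**2*cos(2*y) - 2*y*sin(2*y) + 11*y*cos(2*y)/4 - 11*sin(2*y)/8 - 3*cos(2*y) + C

Use integration by parts with u = y**3 - 4*y**2 - 4*y + 4, dv = sin(2*y) dy, so v = -cos(2*y)/2.
Apply parts 3 times (tabular method): alternate signs, differentiate u down to 0, integrate dv up.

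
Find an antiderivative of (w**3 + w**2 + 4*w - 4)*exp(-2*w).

Use integration by parts with u = w**3 + w**2 + 4*w - 4, dv = exp(-2*w) dw, so v = -exp(-2*w)/2.
Apply parts 3 times (tabular method): alternate signs, differentiate u down to 0, integrate dv up.

(-4*w**3 - 10*w**2 - 26*w + 3)*exp(-2*w)/8 + C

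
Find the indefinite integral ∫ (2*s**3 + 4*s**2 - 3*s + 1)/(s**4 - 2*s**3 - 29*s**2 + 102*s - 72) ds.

181*log(s - 4)/30 - 41*log(s - 3)/9 + 2*log(s - 1)/21 + 269*log(s + 6)/630 + C

Factor the denominator: (s - 4)*(s - 3)*(s - 1)*(s + 6).
Partial-fraction decomposition: 269/(630*(s + 6)) + 2/(21*(s - 1)) - 41/(9*(s - 3)) + 181/(30*(s - 4)).
Integrate each term: A/(s−a) contributes A·log|s−a|.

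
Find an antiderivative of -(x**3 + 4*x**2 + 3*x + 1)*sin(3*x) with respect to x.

Use integration by parts with u = x**3 + 4*x**2 + 3*x + 1, dv = -sin(3*x) dx, so v = cos(3*x)/3.
Apply parts 3 times (tabular method): alternate signs, differentiate u down to 0, integrate dv up.

x**3*cos(3*x)/3 - x**2*sin(3*x)/3 + 4*x**2*cos(3*x)/3 - 8*x*sin(3*x)/9 + 7*x*cos(3*x)/9 - 7*sin(3*x)/27 + cos(3*x)/27 + C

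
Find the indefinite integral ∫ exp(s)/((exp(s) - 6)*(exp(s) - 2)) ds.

Let u = e^s, du = e^s ds.
The integral becomes ∫ du/((u-2)(u-6)); decompose into partial fractions.

log(exp(s) - 6)/4 - log(exp(s) - 2)/4 + C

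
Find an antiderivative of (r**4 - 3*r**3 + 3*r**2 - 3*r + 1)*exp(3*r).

Use integration by parts with u = r**4 - 3*r**3 + 3*r**2 - 3*r + 1, dv = exp(3*r) dr, so v = exp(3*r)/3.
Apply parts 4 times (tabular method): alternate signs, differentiate u down to 0, integrate dv up.

(27*r**4 - 117*r**3 + 198*r**2 - 213*r + 98)*exp(3*r)/81 + C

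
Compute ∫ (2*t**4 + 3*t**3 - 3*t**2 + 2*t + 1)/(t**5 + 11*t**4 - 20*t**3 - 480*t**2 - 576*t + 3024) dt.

Factor the denominator: (t - 6)*(t - 2)*(t + 6)**2*(t + 7).
Partial-fraction decomposition: 3613/(117*(t + 7)) - 67459/(2304*(t + 6)) + 1825/(96*(t + 6)**2) - 49/(2304*(t - 2)) + 3145/(7488*(t - 6)).
Integrate each term; A/(t−a) gives A·log|t−a|; A/(t−a)² gives −A/(t−a).

3145*log(t - 6)/7488 - 49*log(t - 2)/2304 - 67459*log(t + 6)/2304 + 3613*log(t + 7)/117 - 1825/(96*t + 576) + C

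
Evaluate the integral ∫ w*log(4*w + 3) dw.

w**2*log(4*w + 3)/2 - w**2/4 + 3*w/8 - 9*log(4*w + 3)/32 + C

Use integration by parts with u = log(4*w + 3), dv = w dw.
Then du = 4/(4*w + 3) dw and v = w**2/2.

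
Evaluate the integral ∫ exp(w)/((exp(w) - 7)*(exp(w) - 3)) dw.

Let u = e^w, du = e^w dw.
The integral becomes ∫ du/((u-7)(u-3)); decompose into partial fractions.

log(exp(w) - 7)/4 - log(exp(w) - 3)/4 + C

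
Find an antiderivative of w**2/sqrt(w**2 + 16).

w*sqrt(w**2 + 16)/2 - 8*log(w + sqrt(w**2 + 16)) + C

Substitute w = 4·tan(θ), so dw = 4·sec(θ)^2 dθ and the radical becomes sqrt(w**2 + 16) = 4·sec(θ) by the Pythagorean identity.
Integrate the resulting trig expression in θ, then back-substitute tan(θ) = w/4, sec(θ) = sqrt(w**2 + 16)/4 (absorbing any constant into C).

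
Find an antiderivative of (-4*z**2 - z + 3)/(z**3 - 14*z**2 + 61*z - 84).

-50*log(z - 7)/3 + 65*log(z - 4)/3 - 9*log(z - 3) + C

Factor the denominator: (z - 7)*(z - 4)*(z - 3).
Partial-fraction decomposition: -9/(z - 3) + 65/(3*(z - 4)) - 50/(3*(z - 7)).
Integrate each term: A/(z−a) contributes A·log|z−a|.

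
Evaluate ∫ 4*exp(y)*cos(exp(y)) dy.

4*sin(exp(y)) + C

Let u = exp(y), so du = (exp(y)) dy.
Rewriting, the integral becomes 4·∫ cos(u) du = 4·sin(u).
Substituting back, u = exp(y).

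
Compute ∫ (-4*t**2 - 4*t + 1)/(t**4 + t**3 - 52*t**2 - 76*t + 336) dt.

-223*log(t - 7)/715 + 23*log(t - 2)/240 - 47*log(t + 4)/132 + 119*log(t + 6)/208 + C

Factor the denominator: (t - 7)*(t - 2)*(t + 4)*(t + 6).
Partial-fraction decomposition: 119/(208*(t + 6)) - 47/(132*(t + 4)) + 23/(240*(t - 2)) - 223/(715*(t - 7)).
Integrate each term: A/(t−a) contributes A·log|t−a|.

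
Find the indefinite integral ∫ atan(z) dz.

Use integration by parts with u = arctan(z), dv = dz.
Then du = 1/(z**2 + 1) dz.

z*atan(z) - log(z**2 + 1)/2 + C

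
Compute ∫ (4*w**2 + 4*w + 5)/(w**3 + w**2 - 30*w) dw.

Factor the denominator: w*(w - 5)*(w + 6).
Partial-fraction decomposition: 125/(66*(w + 6)) + 25/(11*(w - 5)) - 1/(6*w).
Integrate each term: A/(w−a) contributes A·log|w−a|.

-log(w)/6 + 25*log(w - 5)/11 + 125*log(w + 6)/66 + C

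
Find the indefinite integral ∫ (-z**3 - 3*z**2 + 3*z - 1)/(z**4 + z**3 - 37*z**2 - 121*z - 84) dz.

-47*log(z - 7)/88 + log(z + 1)/8 - log(z + 3)/2 - log(z + 4)/11 + C

Factor the denominator: (z - 7)*(z + 1)*(z + 3)*(z + 4).
Partial-fraction decomposition: -1/(11*(z + 4)) - 1/(2*(z + 3)) + 1/(8*(z + 1)) - 47/(88*(z - 7)).
Integrate each term: A/(z−a) contributes A·log|z−a|.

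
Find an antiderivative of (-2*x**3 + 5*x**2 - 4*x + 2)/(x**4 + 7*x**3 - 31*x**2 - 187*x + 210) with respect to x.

Factor the denominator: (x - 5)*(x - 1)*(x + 6)*(x + 7).
Partial-fraction decomposition: -961/(96*(x + 7)) + 58/(7*(x + 6)) - 1/(224*(x - 1)) - 13/(48*(x - 5)).
Integrate each term: A/(x−a) contributes A·log|x−a|.

-13*log(x - 5)/48 - log(x - 1)/224 + 58*log(x + 6)/7 - 961*log(x + 7)/96 + C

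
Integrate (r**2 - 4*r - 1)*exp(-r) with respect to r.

(-r**2 + 2*r + 3)*exp(-r) + C

Use integration by parts with u = r**2 - 4*r - 1, dv = exp(-r) dr, so v = -exp(-r).
Apply parts 2 times (tabular method): alternate signs, differentiate u down to 0, integrate dv up.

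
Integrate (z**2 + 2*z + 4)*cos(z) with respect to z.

z**2*sin(z) + 2*z*sin(z) + 2*z*cos(z) + 2*sin(z) + 2*cos(z) + C

Use integration by parts with u = z**2 + 2*z + 4, dv = cos(z) dz, so v = sin(z).
Apply parts 2 times (tabular method): alternate signs, differentiate u down to 0, integrate dv up.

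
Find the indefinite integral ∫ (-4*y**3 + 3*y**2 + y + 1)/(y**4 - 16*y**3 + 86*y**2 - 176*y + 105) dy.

-1217*log(y - 7)/48 + 419*log(y - 5)/16 - 77*log(y - 3)/16 - log(y - 1)/48 + C

Factor the denominator: (y - 7)*(y - 5)*(y - 3)*(y - 1).
Partial-fraction decomposition: -1/(48*(y - 1)) - 77/(16*(y - 3)) + 419/(16*(y - 5)) - 1217/(48*(y - 7)).
Integrate each term: A/(y−a) contributes A·log|y−a|.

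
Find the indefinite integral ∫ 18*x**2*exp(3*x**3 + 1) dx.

Let u = 3*x**3 + 1, so du = (9*x**2) dx.
Rewriting, the integral becomes 2·∫ e^u du = 2·e^u.
Substituting back, u = 3*x**3 + 1.

2*exp(3*x**3 + 1) + C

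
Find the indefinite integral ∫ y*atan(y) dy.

y**2*atan(y)/2 - y/2 + atan(y)/2 + C

Use integration by parts with u = arctan(y), dv = y dy.
Then du = 1/(y**2 + 1) dy.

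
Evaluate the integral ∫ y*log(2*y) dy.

Use integration by parts with u = log(2*y), dv = y dy.
Then du = 1/y dy and v = y**2/2.

y**2*(log(y) + log(2))/2 - y**2/4 + C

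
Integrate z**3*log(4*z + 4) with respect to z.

z**4*log(4*z + 4)/4 - z**4/16 + z**3/12 - z**2/8 + z/4 - log(z + 1)/4 + C

Use integration by parts with u = log(4*z + 4), dv = z**3 dz.
Then du = 4/(4*z + 4) dz and v = z**4/4.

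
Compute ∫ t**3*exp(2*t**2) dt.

(2*t**2 - 1)*exp(2*t**2)/8 + C

Let u = t², du = 2t dt; rewrite as (1/2)∫ u^1·exp(2u) du.
Now integrate by parts 1 time.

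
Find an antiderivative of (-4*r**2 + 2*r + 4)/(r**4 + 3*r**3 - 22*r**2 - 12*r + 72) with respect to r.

Factor the denominator: (r - 3)*(r - 2)*(r + 2)*(r + 6).
Partial-fraction decomposition: 19/(36*(r + 6)) - 1/(5*(r + 2)) + 1/(4*(r - 2)) - 26/(45*(r - 3)).
Integrate each term: A/(r−a) contributes A·log|r−a|.

-26*log(r - 3)/45 + log(r - 2)/4 - log(r + 2)/5 + 19*log(r + 6)/36 + C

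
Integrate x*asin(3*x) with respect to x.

x**2*asin(3*x)/2 + x*sqrt(-9*x**2 + 1)/12 - asin(3*x)/36 + C

Use integration by parts with u = arcsin(3*x), dv = x dx.
Then du = 3/sqrt(-9*x**2 + 1) dx.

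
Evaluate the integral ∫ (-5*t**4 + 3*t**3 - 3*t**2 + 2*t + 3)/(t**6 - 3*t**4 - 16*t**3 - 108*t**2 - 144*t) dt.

Factor the denominator: t*(t - 4)*(t + 2)**2*(t**2 + 9).
Partial-fraction decomposition: -(11*t + 69)/(39*(t**2 + 9)) + 8/(13*(t + 2)) - 3/(4*(t + 2)**2) - 5/(16*(t - 4)) - 1/(48*t).
Integrate each term; A/(t−a) gives A·log|t−a|; the (Bt+D)/(t²+p²) term gives a log and an atan.

-log(t)/48 - 5*log(t - 4)/16 + 8*log(t + 2)/13 - 11*log(t**2 + 9)/78 - 23*atan(t/3)/39 + 3/(4*t + 8) + C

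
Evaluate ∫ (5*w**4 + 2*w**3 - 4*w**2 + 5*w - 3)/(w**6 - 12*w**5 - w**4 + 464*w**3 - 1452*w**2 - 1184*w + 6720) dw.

12527*log(w - 7)/2106 - 471*log(w - 5)/22 + 42011*log(w - 4)/2700 + 5*log(w + 2)/1296 - 5871*log(w + 6)/57200 - 1361/(180*w - 720) + C

Factor the denominator: (w - 7)*(w - 5)*(w - 4)**2*(w + 2)*(w + 6).
Partial-fraction decomposition: -5871/(57200*(w + 6)) + 5/(1296*(w + 2)) + 42011/(2700*(w - 4)) + 1361/(180*(w - 4)**2) - 471/(22*(w - 5)) + 12527/(2106*(w - 7)).
Integrate each term; A/(w−a) gives A·log|w−a|; A/(w−a)² gives −A/(w−a).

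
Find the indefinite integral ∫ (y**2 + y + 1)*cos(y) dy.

Use integration by parts with u = y**2 + y + 1, dv = cos(y) dy, so v = sin(y).
Apply parts 2 times (tabular method): alternate signs, differentiate u down to 0, integrate dv up.

y**2*sin(y) + y*sin(y) + 2*y*cos(y) - sin(y) + cos(y) + C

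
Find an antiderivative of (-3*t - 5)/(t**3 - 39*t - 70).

-13*log(t - 7)/54 - log(t + 2)/27 + 5*log(t + 5)/18 + C

Factor the denominator: (t - 7)*(t + 2)*(t + 5).
Partial-fraction decomposition: 5/(18*(t + 5)) - 1/(27*(t + 2)) - 13/(54*(t - 7)).
Integrate each term: A/(t−a) contributes A·log|t−a|.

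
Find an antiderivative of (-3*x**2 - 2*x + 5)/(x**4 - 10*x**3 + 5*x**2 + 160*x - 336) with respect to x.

-13*log(x - 7)/11 + 17*log(x - 4)/8 - log(x - 3) + 5*log(x + 4)/88 + C

Factor the denominator: (x - 7)*(x - 4)*(x - 3)*(x + 4).
Partial-fraction decomposition: 5/(88*(x + 4)) - 1/(x - 3) + 17/(8*(x - 4)) - 13/(11*(x - 7)).
Integrate each term: A/(x−a) contributes A·log|x−a|.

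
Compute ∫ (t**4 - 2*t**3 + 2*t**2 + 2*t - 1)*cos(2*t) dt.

Use integration by parts with u = t**4 - 2*t**3 + 2*t**2 + 2*t - 1, dv = cos(2*t) dt, so v = sin(2*t)/2.
Apply parts 4 times (tabular method): alternate signs, differentiate u down to 0, integrate dv up.

t**4*sin(2*t)/2 - t**3*sin(2*t) + t**3*cos(2*t) - t**2*sin(2*t)/2 - 3*t**2*cos(2*t)/2 + 5*t*sin(2*t)/2 - t*cos(2*t)/2 - sin(2*t)/4 + 5*cos(2*t)/4 + C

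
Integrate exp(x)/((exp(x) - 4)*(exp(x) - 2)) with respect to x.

Let u = e^x, du = e^x dx.
The integral becomes ∫ du/((u-4)(u-2)); decompose into partial fractions.

log(exp(x) - 4)/2 - log(exp(x) - 2)/2 + C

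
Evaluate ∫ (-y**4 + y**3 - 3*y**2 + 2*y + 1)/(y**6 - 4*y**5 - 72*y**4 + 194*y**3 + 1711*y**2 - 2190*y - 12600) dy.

-73*log(y - 7)/144 + 1175*log(y - 6)/2178 - 11*log(y - 4)/162 + log(y + 3)/18 - 3167*log(y + 5)/156816 + 139/(396*y + 1980) + C

Factor the denominator: (y - 7)*(y - 6)*(y - 4)*(y + 3)*(y + 5)**2.
Partial-fraction decomposition: -3167/(156816*(y + 5)) - 139/(396*(y + 5)**2) + 1/(18*(y + 3)) - 11/(162*(y - 4)) + 1175/(2178*(y - 6)) - 73/(144*(y - 7)).
Integrate each term; A/(y−a) gives A·log|y−a|; A/(y−a)² gives −A/(y−a).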